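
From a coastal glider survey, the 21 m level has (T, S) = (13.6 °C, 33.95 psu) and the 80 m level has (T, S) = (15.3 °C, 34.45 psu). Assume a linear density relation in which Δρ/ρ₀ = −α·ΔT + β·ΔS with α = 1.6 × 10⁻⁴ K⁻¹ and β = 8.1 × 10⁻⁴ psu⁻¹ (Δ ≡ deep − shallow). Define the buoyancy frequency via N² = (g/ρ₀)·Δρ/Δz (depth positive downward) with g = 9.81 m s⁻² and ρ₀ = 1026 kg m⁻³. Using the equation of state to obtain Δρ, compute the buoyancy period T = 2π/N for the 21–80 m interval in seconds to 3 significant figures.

1.34 × 10³ s

ΔT = +1.7 K, ΔS = +0.50 psu (deep − shallow).
Δρ/ρ₀ = −αΔT + βΔS = -2.72 × 10⁻⁴ + 4.05 × 10⁻⁴ = 1.33 × 10⁻⁴, so Δρ ≈ 0.1365 kg m⁻³.
N² = (g/ρ₀)·Δρ/Δz = g·(Δρ/ρ₀)/Δz = 9.81 × 1.33 × 10⁻⁴ / 59 = 2.2114 × 10⁻⁵ s⁻².
N = √(2.2114 × 10⁻⁵) = 4.7026 × 10⁻³ rad s⁻¹ → T = 2π/N = 1.3361 × 10³ s ≈ 1.34 × 10³ s.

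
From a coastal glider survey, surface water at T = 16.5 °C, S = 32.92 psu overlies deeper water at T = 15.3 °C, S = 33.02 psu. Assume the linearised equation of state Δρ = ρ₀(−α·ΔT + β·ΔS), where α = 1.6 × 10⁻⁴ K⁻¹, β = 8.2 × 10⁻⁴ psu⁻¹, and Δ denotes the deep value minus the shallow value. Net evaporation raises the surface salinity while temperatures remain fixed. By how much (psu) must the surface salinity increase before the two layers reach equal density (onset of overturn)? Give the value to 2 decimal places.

Neutral buoyancy requires −α(T_deep − T_surf) + β(S_deep − S_surf′) = 0.
S_surf′ = S_deep − (α/β)·ΔT = 33.02 − (1.6 × 10⁻⁴/8.2 × 10⁻⁴)·(-1.2) = 33.2541 psu.
Increase required: 33.2541 − 32.92 = 0.3341 psu.

0.33 psu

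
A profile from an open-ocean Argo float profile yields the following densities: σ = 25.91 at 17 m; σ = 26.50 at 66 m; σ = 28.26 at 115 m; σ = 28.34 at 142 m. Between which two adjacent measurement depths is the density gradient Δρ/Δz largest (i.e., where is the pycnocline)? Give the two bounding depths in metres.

66–115 m

Compute the density gradient over each adjacent pair:
  17–66 m: Δρ/Δz = 0.59/49 = 0.012 kg m⁻⁴
  66–115 m: Δρ/Δz = 1.76/49 = 0.036 kg m⁻⁴
  115–142 m: Δρ/Δz = 0.08/27 = 3.0 × 10⁻³ kg m⁻⁴
The largest gradient is in the 66–115 m interval — the pycnocline.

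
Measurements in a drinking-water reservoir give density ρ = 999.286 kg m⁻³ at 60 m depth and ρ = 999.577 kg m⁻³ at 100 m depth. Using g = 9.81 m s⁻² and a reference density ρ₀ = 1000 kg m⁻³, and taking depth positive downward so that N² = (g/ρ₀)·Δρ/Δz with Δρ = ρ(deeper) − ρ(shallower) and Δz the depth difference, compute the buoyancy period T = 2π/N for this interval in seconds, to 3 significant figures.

744 s

Δρ = 999.577 − 999.286 = 0.291 kg m⁻³ over Δz = 100 − 60 = 40 m.
N² = (9.81/1000) × (0.291/40) = 7.1368 × 10⁻⁵ s⁻².
N = √(7.1368 × 10⁻⁵) = 8.4480 × 10⁻³ rad s⁻¹, so T = 2π/N = 743.75 s ≈ 744 s.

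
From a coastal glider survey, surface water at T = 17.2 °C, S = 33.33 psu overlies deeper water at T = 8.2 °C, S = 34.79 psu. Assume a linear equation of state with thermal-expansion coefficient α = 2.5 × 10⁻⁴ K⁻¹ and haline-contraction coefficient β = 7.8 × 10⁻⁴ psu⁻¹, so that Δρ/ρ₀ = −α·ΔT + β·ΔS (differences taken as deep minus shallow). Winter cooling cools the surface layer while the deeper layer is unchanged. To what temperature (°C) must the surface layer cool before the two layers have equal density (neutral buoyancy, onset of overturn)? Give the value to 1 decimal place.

Neutral buoyancy requires Δρ = 0, i.e. −α(T_deep − T_surf′) + β(S_deep − S_surf) = 0.
T_surf′ = T_deep − (β/α)·ΔS = 8.2 − (7.8 × 10⁻⁴/2.5 × 10⁻⁴)·(+1.46) = 3.645 °C.
Cooling required: 17.2 − (3.645) = 13.555 °C.

3.6 °C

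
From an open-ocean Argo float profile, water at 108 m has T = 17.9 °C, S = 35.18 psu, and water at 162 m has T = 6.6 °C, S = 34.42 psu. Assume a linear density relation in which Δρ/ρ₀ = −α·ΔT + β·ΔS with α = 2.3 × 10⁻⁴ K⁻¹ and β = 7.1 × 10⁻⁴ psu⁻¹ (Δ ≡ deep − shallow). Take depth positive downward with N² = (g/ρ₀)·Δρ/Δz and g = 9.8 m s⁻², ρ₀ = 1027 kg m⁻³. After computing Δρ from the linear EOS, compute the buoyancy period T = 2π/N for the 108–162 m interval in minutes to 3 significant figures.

5.42 min

ΔT = -11.3 K, ΔS = -0.76 psu (deep − shallow).
Δρ/ρ₀ = −αΔT + βΔS = 2.599 × 10⁻³ − 5.396 × 10⁻⁴ = 2.0594 × 10⁻³, so Δρ ≈ 2.115 kg m⁻³.
N² = (g/ρ₀)·Δρ/Δz = g·(Δρ/ρ₀)/Δz = 9.8 × 2.0594 × 10⁻³ / 54 = 3.7374 × 10⁻⁴ s⁻².
N = √(3.7374 × 10⁻⁴) = 0.019332 rad s⁻¹ → T = 2π/N = 325.01 s = 5.4168 min ≈ 5.42 min.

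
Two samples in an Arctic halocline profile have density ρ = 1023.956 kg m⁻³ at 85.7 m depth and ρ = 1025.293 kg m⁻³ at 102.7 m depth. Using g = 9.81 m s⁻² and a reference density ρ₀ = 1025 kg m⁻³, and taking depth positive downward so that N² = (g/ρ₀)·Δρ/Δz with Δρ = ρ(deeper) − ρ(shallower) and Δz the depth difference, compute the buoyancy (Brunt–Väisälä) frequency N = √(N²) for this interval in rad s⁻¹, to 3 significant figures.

0.0274 rad s⁻¹

Δρ = 1025.293 − 1023.956 = 1.337 kg m⁻³ over Δz = 102.7 − 85.7 = 17 m.
N² = (9.81/1025) × (1.337/17) = 7.5271 × 10⁻⁴ s⁻².
N = √(7.5271 × 10⁻⁴) = 0.027436 rad s⁻¹ ≈ 0.0274 rad s⁻¹.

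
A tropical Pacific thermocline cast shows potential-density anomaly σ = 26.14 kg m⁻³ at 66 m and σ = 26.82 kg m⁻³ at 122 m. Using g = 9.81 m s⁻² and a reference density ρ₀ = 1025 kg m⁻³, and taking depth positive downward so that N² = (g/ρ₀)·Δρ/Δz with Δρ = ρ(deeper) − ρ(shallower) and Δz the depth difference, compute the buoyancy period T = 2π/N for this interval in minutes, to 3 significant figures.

9.71 min

Δρ = 1026.82 − 1026.14 = 0.68 kg m⁻³ over Δz = 122 − 66 = 56 m.
N² = (9.81/1025) × (0.68/56) = 1.1622 × 10⁻⁴ s⁻².
N = √(1.1622 × 10⁻⁴) = 0.010781 rad s⁻¹, so T = 2π/N = 582.80 s = 9.7133 min ≈ 9.71 min.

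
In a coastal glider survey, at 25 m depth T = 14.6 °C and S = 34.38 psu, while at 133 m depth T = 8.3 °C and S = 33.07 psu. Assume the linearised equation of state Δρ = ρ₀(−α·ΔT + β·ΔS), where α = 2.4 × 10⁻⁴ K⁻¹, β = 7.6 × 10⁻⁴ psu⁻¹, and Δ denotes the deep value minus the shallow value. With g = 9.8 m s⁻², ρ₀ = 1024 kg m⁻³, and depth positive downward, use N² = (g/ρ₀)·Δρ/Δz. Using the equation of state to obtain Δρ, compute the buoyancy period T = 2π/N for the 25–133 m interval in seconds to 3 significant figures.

ΔT = -6.3 K, ΔS = -1.31 psu (deep − shallow).
Δρ/ρ₀ = −αΔT + βΔS = 1.512 × 10⁻³ − 9.956 × 10⁻⁴ = 5.164 × 10⁻⁴, so Δρ ≈ 0.5288 kg m⁻³.
N² = (g/ρ₀)·Δρ/Δz = g·(Δρ/ρ₀)/Δz = 9.8 × 5.164 × 10⁻⁴ / 108 = 4.6859 × 10⁻⁵ s⁻².
N = √(4.6859 × 10⁻⁵) = 6.8454 × 10⁻³ rad s⁻¹ → T = 2π/N = 917.87 s ≈ 918 s.

918 s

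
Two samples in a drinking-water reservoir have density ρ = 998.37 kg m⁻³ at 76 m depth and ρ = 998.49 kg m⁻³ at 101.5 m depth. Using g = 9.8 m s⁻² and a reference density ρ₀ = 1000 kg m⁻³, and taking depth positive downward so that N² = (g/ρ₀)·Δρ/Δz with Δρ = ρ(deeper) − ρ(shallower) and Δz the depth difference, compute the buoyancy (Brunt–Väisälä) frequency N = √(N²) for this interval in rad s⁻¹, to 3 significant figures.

6.79 × 10⁻³ rad s⁻¹

Δρ = 998.49 − 998.37 = 0.12 kg m⁻³ over Δz = 101.5 − 76 = 25.5 m.
N² = (9.8/1000) × (0.12/25.5) = 4.6118 × 10⁻⁵ s⁻².
N = √(4.6118 × 10⁻⁵) = 6.7910 × 10⁻³ rad s⁻¹ ≈ 6.79 × 10⁻³ rad s⁻¹.
A positive N² confirms static stability across the interval.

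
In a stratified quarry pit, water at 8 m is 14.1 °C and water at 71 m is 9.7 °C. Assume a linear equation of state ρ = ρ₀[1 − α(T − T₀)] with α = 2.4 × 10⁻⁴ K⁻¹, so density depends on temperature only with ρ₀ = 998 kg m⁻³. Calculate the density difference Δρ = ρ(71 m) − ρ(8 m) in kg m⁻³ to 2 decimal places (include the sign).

ΔT = -4.4 K, Δρ/ρ₀ = −αΔT = 1.056 × 10⁻³.
Δρ = 998 × (1.056 × 10⁻³) = +1.05 kg m⁻³.
Positive Δρ: denser below, stable.

+1.05 kg m⁻³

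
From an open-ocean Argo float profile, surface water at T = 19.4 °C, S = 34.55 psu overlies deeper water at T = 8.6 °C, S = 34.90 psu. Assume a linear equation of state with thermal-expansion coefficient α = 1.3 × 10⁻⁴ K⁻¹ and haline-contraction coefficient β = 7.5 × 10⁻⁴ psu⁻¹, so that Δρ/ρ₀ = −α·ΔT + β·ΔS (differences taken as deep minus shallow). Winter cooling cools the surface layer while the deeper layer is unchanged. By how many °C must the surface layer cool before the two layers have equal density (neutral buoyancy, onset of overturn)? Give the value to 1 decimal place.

12.8 °C

Neutral buoyancy requires Δρ = 0, i.e. −α(T_deep − T_surf′) + β(S_deep − S_surf) = 0.
T_surf′ = T_deep − (β/α)·ΔS = 8.6 − (7.5 × 10⁻⁴/1.3 × 10⁻⁴)·(+0.35) = 6.581 °C.
Cooling required: 19.4 − (6.581) = 12.819 °C.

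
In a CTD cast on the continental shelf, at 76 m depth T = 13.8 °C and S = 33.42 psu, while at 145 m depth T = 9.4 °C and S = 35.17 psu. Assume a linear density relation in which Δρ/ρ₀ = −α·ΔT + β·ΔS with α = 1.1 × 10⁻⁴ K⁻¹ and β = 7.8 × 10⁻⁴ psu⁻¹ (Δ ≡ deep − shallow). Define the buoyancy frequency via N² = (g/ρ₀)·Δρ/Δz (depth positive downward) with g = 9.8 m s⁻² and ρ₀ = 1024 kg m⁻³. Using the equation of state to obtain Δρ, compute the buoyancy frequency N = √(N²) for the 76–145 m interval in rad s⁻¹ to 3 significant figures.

ΔT = -4.4 K, ΔS = +1.75 psu (deep − shallow).
Δρ/ρ₀ = −αΔT + βΔS = 4.84 × 10⁻⁴ + 1.365 × 10⁻³ = 1.849 × 10⁻³, so Δρ ≈ 1.893 kg m⁻³.
N² = (g/ρ₀)·Δρ/Δz = g·(Δρ/ρ₀)/Δz = 9.8 × 1.849 × 10⁻³ / 69 = 2.6261 × 10⁻⁴ s⁻².
N = √(2.6261 × 10⁻⁴) = 0.016205 rad s⁻¹ ≈ 0.0162 rad s⁻¹.

0.0162 rad s⁻¹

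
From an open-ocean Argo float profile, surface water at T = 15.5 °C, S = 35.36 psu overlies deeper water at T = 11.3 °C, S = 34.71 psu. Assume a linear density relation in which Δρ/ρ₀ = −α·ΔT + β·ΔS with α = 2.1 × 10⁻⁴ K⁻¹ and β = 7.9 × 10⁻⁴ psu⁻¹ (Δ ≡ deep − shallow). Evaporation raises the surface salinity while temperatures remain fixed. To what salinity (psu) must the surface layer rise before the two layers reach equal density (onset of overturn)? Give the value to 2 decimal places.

35.83 psu

Neutral buoyancy requires −α(T_deep − T_surf) + β(S_deep − S_surf′) = 0.
S_surf′ = S_deep − (α/β)·ΔT = 34.71 − (2.1 × 10⁻⁴/7.9 × 10⁻⁴)·(-4.2) = 35.8265 psu.
Increase required: 35.8265 − 35.36 = 0.4665 psu.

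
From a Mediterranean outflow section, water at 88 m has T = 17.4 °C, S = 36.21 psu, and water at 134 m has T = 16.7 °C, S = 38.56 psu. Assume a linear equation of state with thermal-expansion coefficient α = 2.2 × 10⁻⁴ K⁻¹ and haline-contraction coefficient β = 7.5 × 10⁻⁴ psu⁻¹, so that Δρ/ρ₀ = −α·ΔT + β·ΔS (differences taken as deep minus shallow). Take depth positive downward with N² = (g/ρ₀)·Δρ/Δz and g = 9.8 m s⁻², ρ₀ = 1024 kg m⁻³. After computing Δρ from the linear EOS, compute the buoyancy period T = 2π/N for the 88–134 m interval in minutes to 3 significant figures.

5.18 min

ΔT = -0.7 K, ΔS = +2.35 psu (deep − shallow).
Δρ/ρ₀ = −αΔT + βΔS = 1.54 × 10⁻⁴ + 1.7625 × 10⁻³ = 1.9165 × 10⁻³, so Δρ ≈ 1.962 kg m⁻³.
N² = (g/ρ₀)·Δρ/Δz = g·(Δρ/ρ₀)/Δz = 9.8 × 1.9165 × 10⁻³ / 46 = 4.0830 × 10⁻⁴ s⁻².
N = √(4.0830 × 10⁻⁴) = 0.020206 rad s⁻¹ → T = 2π/N = 310.96 s = 5.1827 min ≈ 5.18 min.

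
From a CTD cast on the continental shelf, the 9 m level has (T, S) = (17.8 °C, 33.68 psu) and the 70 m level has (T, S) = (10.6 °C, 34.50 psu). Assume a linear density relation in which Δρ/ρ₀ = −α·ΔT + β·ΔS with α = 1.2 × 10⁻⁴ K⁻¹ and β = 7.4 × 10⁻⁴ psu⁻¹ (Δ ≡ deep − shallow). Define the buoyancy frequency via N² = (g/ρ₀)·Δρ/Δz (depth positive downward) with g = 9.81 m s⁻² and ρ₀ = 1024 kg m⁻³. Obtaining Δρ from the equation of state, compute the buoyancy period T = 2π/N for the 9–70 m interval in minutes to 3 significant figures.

6.81 min

ΔT = -7.2 K, ΔS = +0.82 psu (deep − shallow).
Δρ/ρ₀ = −αΔT + βΔS = 8.64 × 10⁻⁴ + 6.068 × 10⁻⁴ = 1.4708 × 10⁻³, so Δρ ≈ 1.506 kg m⁻³.
N² = (g/ρ₀)·Δρ/Δz = g·(Δρ/ρ₀)/Δz = 9.81 × 1.4708 × 10⁻³ / 61 = 2.3653 × 10⁻⁴ s⁻².
N = √(2.3653 × 10⁻⁴) = 0.015380 rad s⁻¹ → T = 2π/N = 408.53 s = 6.8088 min ≈ 6.81 min.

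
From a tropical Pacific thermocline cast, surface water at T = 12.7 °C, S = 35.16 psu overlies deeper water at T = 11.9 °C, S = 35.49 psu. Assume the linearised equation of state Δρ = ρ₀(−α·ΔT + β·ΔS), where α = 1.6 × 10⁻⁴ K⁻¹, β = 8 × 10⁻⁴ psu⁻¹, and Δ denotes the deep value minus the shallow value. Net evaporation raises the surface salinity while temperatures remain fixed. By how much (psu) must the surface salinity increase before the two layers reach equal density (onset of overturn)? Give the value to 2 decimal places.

0.49 psu

Neutral buoyancy requires −α(T_deep − T_surf) + β(S_deep − S_surf′) = 0.
S_surf′ = S_deep − (α/β)·ΔT = 35.49 − (1.6 × 10⁻⁴/8 × 10⁻⁴)·(-0.8) = 35.6500 psu.
Increase required: 35.6500 − 35.16 = 0.4900 psu.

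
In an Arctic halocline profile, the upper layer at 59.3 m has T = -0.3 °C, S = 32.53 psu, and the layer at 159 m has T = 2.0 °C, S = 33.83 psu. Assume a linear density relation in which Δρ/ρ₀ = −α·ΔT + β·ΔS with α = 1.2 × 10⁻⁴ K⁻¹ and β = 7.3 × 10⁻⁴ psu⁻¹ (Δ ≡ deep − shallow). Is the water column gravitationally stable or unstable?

stable

ΔT = 2.0 − -0.3 = +2.3 K and ΔS = 33.83 − 32.53 = +1.30 psu (deep − shallow).
−αΔT = -2.76 × 10⁻⁴; βΔS = 9.49 × 10⁻⁴; sum Δρ/ρ₀ = 6.73 × 10⁻⁴.
Δρ/ρ₀ > 0, so Δρ > 0: deeper water is denser → statically stable.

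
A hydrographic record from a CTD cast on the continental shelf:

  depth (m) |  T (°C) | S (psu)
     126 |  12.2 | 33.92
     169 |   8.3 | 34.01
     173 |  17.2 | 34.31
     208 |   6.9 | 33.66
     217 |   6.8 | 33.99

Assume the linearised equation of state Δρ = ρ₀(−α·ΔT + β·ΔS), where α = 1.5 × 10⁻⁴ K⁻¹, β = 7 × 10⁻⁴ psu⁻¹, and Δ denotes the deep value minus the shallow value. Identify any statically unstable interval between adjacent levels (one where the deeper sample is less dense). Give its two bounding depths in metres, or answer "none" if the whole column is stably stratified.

Evaluate Δρ/ρ₀ = −αΔT + βΔS across each adjacent pair:
  126–169 m: −αΔT+βΔS = −(1.5 × 10⁻⁴)(-3.9)+(7 × 10⁻⁴)(+0.09) = 6.5 × 10⁻⁴ → stable
  169–173 m: −αΔT+βΔS = −(1.5 × 10⁻⁴)(+8.9)+(7 × 10⁻⁴)(+0.30) = -1.1 × 10⁻³ → UNSTABLE
  173–208 m: −αΔT+βΔS = −(1.5 × 10⁻⁴)(-10.3)+(7 × 10⁻⁴)(-0.65) = 1.1 × 10⁻³ → stable
  208–217 m: −αΔT+βΔS = −(1.5 × 10⁻⁴)(-0.1)+(7 × 10⁻⁴)(+0.33) = 2.5 × 10⁻⁴ → stable
The 169–173 m interval has Δρ < 0: lighter water underlies denser water.

169–173 m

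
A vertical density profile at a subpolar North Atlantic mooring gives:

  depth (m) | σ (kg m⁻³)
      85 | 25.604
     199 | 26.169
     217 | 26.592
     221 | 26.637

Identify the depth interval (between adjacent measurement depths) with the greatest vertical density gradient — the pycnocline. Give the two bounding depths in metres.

Compute the density gradient over each adjacent pair:
  85–199 m: Δρ/Δz = 0.565/114 = 5.0 × 10⁻³ kg m⁻⁴
  199–217 m: Δρ/Δz = 0.423/18 = 0.024 kg m⁻⁴
  217–221 m: Δρ/Δz = 0.045/4 = 0.011 kg m⁻⁴
The largest gradient is in the 199–217 m interval — the pycnocline.

199–217 m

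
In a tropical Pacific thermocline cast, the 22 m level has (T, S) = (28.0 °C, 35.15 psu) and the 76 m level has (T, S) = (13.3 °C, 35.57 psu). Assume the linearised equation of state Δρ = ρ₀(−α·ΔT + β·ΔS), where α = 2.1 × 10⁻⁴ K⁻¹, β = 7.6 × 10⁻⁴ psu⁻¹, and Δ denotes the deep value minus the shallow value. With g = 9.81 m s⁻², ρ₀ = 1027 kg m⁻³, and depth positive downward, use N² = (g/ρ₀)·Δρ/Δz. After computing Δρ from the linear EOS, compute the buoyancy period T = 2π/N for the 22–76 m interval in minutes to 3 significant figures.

4.21 min

ΔT = -14.7 K, ΔS = +0.42 psu (deep − shallow).
Δρ/ρ₀ = −αΔT + βΔS = 3.087 × 10⁻³ + 3.192 × 10⁻⁴ = 3.4062 × 10⁻³, so Δρ ≈ 3.498 kg m⁻³.
N² = (g/ρ₀)·Δρ/Δz = g·(Δρ/ρ₀)/Δz = 9.81 × 3.4062 × 10⁻³ / 54 = 6.1879 × 10⁻⁴ s⁻².
N = √(6.1879 × 10⁻⁴) = 0.024875 rad s⁻¹ → T = 2π/N = 252.59 s = 4.2098 min ≈ 4.21 min.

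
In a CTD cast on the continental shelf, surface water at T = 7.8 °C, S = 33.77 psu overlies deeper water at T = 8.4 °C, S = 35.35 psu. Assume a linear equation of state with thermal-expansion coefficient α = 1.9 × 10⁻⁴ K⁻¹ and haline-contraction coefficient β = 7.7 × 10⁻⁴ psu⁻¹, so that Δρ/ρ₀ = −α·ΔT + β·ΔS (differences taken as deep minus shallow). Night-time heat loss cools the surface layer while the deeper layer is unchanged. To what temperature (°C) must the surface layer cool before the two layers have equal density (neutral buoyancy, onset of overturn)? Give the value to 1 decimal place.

2.0 °C

Neutral buoyancy requires Δρ = 0, i.e. −α(T_deep − T_surf′) + β(S_deep − S_surf) = 0.
T_surf′ = T_deep − (β/α)·ΔS = 8.4 − (7.7 × 10⁻⁴/1.9 × 10⁻⁴)·(+1.58) = 1.997 °C.
Cooling required: 7.8 − (1.997) = 5.803 °C.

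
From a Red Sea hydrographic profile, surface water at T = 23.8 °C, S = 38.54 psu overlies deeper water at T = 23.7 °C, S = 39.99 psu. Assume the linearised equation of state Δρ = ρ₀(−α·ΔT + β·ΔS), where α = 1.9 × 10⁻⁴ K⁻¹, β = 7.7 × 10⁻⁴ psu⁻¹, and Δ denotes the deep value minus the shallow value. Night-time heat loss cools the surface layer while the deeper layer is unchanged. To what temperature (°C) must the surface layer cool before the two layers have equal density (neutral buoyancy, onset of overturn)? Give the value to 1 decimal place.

17.8 °C

Neutral buoyancy requires Δρ = 0, i.e. −α(T_deep − T_surf′) + β(S_deep − S_surf) = 0.
T_surf′ = T_deep − (β/α)·ΔS = 23.7 − (7.7 × 10⁻⁴/1.9 × 10⁻⁴)·(+1.45) = 17.824 °C.
Cooling required: 23.8 − (17.824) = 5.976 °C.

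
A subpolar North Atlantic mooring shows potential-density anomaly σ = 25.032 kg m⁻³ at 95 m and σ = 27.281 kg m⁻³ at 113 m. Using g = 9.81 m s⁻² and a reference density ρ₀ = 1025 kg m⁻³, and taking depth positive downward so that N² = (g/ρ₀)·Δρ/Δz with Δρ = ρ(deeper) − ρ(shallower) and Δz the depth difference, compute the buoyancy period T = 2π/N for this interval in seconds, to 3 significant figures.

Δρ = 1027.281 − 1025.032 = 2.249 kg m⁻³ over Δz = 113 − 95 = 18 m.
N² = (9.81/1025) × (2.249/18) = 1.1958 × 10⁻³ s⁻².
N = √(1.1958 × 10⁻³) = 0.034580 rad s⁻¹, so T = 2π/N = 181.70 s ≈ 182 s.

182 s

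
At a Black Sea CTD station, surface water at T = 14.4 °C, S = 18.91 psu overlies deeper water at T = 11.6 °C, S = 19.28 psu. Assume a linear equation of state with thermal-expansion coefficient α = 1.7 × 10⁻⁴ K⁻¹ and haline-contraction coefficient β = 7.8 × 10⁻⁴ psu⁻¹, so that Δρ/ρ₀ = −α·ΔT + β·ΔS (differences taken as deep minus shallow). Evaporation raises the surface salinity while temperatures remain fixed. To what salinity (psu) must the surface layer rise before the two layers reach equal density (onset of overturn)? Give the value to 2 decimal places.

Neutral buoyancy requires −α(T_deep − T_surf) + β(S_deep − S_surf′) = 0.
S_surf′ = S_deep − (α/β)·ΔT = 19.28 − (1.7 × 10⁻⁴/7.8 × 10⁻⁴)·(-2.8) = 19.8903 psu.
Increase required: 19.8903 − 18.91 = 0.9803 psu.

19.89 psu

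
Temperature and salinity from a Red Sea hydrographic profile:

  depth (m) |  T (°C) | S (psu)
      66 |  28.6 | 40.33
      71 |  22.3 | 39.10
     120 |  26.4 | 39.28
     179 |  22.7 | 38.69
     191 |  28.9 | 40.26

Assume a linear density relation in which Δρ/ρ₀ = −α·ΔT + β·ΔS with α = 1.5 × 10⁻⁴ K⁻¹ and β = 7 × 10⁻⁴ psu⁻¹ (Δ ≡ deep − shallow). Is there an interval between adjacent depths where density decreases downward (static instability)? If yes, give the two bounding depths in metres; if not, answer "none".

Evaluate Δρ/ρ₀ = −αΔT + βΔS across each adjacent pair:
  66–71 m: −αΔT+βΔS = −(1.5 × 10⁻⁴)(-6.3)+(7 × 10⁻⁴)(-1.23) = 8.4 × 10⁻⁵ → stable
  71–120 m: −αΔT+βΔS = −(1.5 × 10⁻⁴)(+4.1)+(7 × 10⁻⁴)(+0.18) = -4.9 × 10⁻⁴ → UNSTABLE
  120–179 m: −αΔT+βΔS = −(1.5 × 10⁻⁴)(-3.7)+(7 × 10⁻⁴)(-0.59) = 1.4 × 10⁻⁴ → stable
  179–191 m: −αΔT+βΔS = −(1.5 × 10⁻⁴)(+6.2)+(7 × 10⁻⁴)(+1.57) = 1.7 × 10⁻⁴ → stable
The 71–120 m interval has Δρ < 0: lighter water underlies denser water.

71–120 m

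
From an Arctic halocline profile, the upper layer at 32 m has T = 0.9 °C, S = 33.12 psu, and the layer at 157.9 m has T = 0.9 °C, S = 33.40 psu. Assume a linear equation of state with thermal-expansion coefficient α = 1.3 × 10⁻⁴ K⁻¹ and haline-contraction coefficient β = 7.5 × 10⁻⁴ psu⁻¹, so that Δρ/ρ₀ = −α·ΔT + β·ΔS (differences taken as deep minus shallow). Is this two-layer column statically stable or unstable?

ΔT = 0.9 − 0.9 = +0.0 K and ΔS = 33.40 − 33.12 = +0.28 psu (deep − shallow).
−αΔT = 0; βΔS = 2.10 × 10⁻⁴; sum Δρ/ρ₀ = 2.10 × 10⁻⁴.
Δρ/ρ₀ > 0, so Δρ > 0: deeper water is denser → statically stable.

stable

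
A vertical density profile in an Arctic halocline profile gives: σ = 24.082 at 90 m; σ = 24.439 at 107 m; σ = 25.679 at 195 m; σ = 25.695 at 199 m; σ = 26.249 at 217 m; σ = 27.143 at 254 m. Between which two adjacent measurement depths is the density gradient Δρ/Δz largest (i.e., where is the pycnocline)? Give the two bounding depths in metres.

Compute the density gradient over each adjacent pair:
  90–107 m: Δρ/Δz = 0.357/17 = 0.021 kg m⁻⁴
  107–195 m: Δρ/Δz = 1.240/88 = 0.014 kg m⁻⁴
  195–199 m: Δρ/Δz = 0.016/4 = 4.0 × 10⁻³ kg m⁻⁴
  199–217 m: Δρ/Δz = 0.554/18 = 0.031 kg m⁻⁴
  217–254 m: Δρ/Δz = 0.894/37 = 0.024 kg m⁻⁴
The largest gradient is in the 199–217 m interval — the pycnocline.

199–217 m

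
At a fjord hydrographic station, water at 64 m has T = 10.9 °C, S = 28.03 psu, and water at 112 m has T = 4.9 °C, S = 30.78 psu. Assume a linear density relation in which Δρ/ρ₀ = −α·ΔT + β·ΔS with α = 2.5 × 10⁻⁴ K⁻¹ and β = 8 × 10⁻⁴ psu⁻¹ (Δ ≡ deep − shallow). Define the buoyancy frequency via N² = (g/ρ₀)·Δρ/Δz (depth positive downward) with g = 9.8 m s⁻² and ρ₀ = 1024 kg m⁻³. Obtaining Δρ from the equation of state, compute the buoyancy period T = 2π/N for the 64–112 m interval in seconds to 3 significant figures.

ΔT = -6.0 K, ΔS = +2.75 psu (deep − shallow).
Δρ/ρ₀ = −αΔT + βΔS = 1.50 × 10⁻³ + 2.20 × 10⁻³ = 3.70 × 10⁻³, so Δρ ≈ 3.789 kg m⁻³.
N² = (g/ρ₀)·Δρ/Δz = g·(Δρ/ρ₀)/Δz = 9.8 × 3.70 × 10⁻³ / 48 = 7.5542 × 10⁻⁴ s⁻².
N = √(7.5542 × 10⁻⁴) = 0.027485 rad s⁻¹ → T = 2π/N = 228.60 s ≈ 229 s.

229 s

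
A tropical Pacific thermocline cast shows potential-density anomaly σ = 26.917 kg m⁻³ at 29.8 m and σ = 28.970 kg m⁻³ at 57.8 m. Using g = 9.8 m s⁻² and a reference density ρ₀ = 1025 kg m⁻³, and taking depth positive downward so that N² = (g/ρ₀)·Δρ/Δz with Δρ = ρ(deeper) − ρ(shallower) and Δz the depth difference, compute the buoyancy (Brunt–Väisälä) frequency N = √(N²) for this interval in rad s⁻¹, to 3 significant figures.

Δρ = 1028.970 − 1026.917 = 2.053 kg m⁻³ over Δz = 57.8 − 29.8 = 28 m.
N² = (9.8/1025) × (2.053/28) = 7.0102 × 10⁻⁴ s⁻².
N = √(7.0102 × 10⁻⁴) = 0.026477 rad s⁻¹ ≈ 0.0265 rad s⁻¹.

0.0265 rad s⁻¹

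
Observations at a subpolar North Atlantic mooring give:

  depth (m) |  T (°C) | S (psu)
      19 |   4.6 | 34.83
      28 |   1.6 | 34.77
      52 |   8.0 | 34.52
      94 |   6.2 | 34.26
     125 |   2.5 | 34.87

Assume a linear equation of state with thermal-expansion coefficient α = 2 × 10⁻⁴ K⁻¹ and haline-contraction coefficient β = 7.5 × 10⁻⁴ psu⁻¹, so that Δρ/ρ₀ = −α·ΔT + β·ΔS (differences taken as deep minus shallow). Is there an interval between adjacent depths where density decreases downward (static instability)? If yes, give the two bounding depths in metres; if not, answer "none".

28–52 m

Evaluate Δρ/ρ₀ = −αΔT + βΔS across each adjacent pair:
  19–28 m: −αΔT+βΔS = −(2 × 10⁻⁴)(-3.0)+(7.5 × 10⁻⁴)(-0.06) = 5.6 × 10⁻⁴ → stable
  28–52 m: −αΔT+βΔS = −(2 × 10⁻⁴)(+6.4)+(7.5 × 10⁻⁴)(-0.25) = -1.5 × 10⁻³ → UNSTABLE
  52–94 m: −αΔT+βΔS = −(2 × 10⁻⁴)(-1.8)+(7.5 × 10⁻⁴)(-0.26) = 1.6 × 10⁻⁴ → stable
  94–125 m: −αΔT+βΔS = −(2 × 10⁻⁴)(-3.7)+(7.5 × 10⁻⁴)(+0.61) = 1.2 × 10⁻³ → stable
The 28–52 m interval has Δρ < 0: lighter water underlies denser water.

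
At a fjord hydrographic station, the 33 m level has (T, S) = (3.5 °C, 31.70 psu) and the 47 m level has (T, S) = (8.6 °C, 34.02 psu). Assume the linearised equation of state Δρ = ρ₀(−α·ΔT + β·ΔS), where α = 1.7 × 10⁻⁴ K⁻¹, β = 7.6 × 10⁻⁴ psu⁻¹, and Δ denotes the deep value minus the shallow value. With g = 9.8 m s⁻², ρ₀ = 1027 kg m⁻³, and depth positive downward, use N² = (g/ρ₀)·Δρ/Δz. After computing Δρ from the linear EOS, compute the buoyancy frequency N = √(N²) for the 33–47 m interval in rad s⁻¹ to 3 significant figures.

ΔT = +5.1 K, ΔS = +2.32 psu (deep − shallow).
Δρ/ρ₀ = −αΔT + βΔS = -8.67 × 10⁻⁴ + 1.7632 × 10⁻³ = 8.962 × 10⁻⁴, so Δρ ≈ 0.9204 kg m⁻³.
N² = (g/ρ₀)·Δρ/Δz = g·(Δρ/ρ₀)/Δz = 9.8 × 8.962 × 10⁻⁴ / 14 = 6.2734 × 10⁻⁴ s⁻².
N = √(6.2734 × 10⁻⁴) = 0.025047 rad s⁻¹ ≈ 0.0250 rad s⁻¹.

0.0250 rad s⁻¹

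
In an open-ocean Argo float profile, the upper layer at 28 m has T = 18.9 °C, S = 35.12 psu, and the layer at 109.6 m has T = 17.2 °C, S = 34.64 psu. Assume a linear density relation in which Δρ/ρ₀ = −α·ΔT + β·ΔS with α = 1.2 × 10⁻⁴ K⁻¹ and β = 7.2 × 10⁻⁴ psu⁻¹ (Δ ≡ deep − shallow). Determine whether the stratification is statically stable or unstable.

unstable

ΔT = 17.2 − 18.9 = -1.7 K and ΔS = 34.64 − 35.12 = -0.48 psu (deep − shallow).
−αΔT = 2.04 × 10⁻⁴; βΔS = -3.456 × 10⁻⁴; sum Δρ/ρ₀ = -1.416 × 10⁻⁴.
Δρ/ρ₀ < 0, so Δρ < 0: deeper water is lighter → statically unstable; the column would overturn.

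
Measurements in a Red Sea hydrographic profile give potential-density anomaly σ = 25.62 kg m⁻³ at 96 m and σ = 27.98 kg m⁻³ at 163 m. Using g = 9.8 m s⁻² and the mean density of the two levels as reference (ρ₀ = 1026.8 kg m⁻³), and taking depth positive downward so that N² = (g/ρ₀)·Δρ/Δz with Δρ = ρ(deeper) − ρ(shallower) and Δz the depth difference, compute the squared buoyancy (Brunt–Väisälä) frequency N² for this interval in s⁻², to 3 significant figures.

3.36 × 10⁻⁴ s⁻²

Δρ = 1027.98 − 1025.62 = 2.36 kg m⁻³ over Δz = 163 − 96 = 67 m.
N² = (9.8/1026.8) × (2.36/67) = 3.3618 × 10⁻⁴ s⁻² ≈ 3.36 × 10⁻⁴ s⁻².
N² > 0, so the interval is statically stable.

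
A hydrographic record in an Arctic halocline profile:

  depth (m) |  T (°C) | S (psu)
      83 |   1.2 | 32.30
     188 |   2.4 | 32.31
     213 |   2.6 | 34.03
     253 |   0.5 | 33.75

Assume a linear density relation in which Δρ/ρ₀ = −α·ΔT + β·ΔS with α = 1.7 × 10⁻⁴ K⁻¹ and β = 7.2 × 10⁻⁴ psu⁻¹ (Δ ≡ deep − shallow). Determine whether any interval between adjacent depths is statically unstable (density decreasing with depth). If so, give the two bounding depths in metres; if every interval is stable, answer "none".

Evaluate Δρ/ρ₀ = −αΔT + βΔS across each adjacent pair:
  83–188 m: −αΔT+βΔS = −(1.7 × 10⁻⁴)(+1.2)+(7.2 × 10⁻⁴)(+0.01) = -2.0 × 10⁻⁴ → UNSTABLE
  188–213 m: −αΔT+βΔS = −(1.7 × 10⁻⁴)(+0.2)+(7.2 × 10⁻⁴)(+1.72) = 1.2 × 10⁻³ → stable
  213–253 m: −αΔT+βΔS = −(1.7 × 10⁻⁴)(-2.1)+(7.2 × 10⁻⁴)(-0.28) = 1.6 × 10⁻⁴ → stable
The 83–188 m interval has Δρ < 0: lighter water underlies denser water.

83–188 m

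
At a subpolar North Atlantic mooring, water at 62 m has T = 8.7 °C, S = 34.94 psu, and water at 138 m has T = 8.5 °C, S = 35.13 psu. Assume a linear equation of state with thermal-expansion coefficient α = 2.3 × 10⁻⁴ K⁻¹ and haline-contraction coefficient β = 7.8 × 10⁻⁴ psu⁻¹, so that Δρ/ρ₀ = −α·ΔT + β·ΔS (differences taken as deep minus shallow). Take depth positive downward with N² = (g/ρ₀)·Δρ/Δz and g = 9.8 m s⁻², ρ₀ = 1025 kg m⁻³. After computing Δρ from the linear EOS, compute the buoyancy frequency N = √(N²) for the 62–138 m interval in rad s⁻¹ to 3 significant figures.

ΔT = -0.2 K, ΔS = +0.19 psu (deep − shallow).
Δρ/ρ₀ = −αΔT + βΔS = 4.60 × 10⁻⁵ + 1.482 × 10⁻⁴ = 1.942 × 10⁻⁴, so Δρ ≈ 0.1991 kg m⁻³.
N² = (g/ρ₀)·Δρ/Δz = g·(Δρ/ρ₀)/Δz = 9.8 × 1.942 × 10⁻⁴ / 76 = 2.5042 × 10⁻⁵ s⁻².
N = √(2.5042 × 10⁻⁵) = 5.0042 × 10⁻³ rad s⁻¹ ≈ 5.00 × 10⁻³ rad s⁻¹.

5.00 × 10⁻³ rad s⁻¹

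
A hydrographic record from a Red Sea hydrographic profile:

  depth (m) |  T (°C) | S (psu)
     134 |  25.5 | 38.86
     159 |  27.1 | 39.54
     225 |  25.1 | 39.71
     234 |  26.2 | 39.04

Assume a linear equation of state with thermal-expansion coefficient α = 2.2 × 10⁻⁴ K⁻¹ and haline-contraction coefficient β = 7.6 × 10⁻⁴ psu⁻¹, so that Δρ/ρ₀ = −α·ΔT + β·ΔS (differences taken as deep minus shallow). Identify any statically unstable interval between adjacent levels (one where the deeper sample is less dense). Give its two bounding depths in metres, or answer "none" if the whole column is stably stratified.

Evaluate Δρ/ρ₀ = −αΔT + βΔS across each adjacent pair:
  134–159 m: −αΔT+βΔS = −(2.2 × 10⁻⁴)(+1.6)+(7.6 × 10⁻⁴)(+0.68) = 1.6 × 10⁻⁴ → stable
  159–225 m: −αΔT+βΔS = −(2.2 × 10⁻⁴)(-2.0)+(7.6 × 10⁻⁴)(+0.17) = 5.7 × 10⁻⁴ → stable
  225–234 m: −αΔT+βΔS = −(2.2 × 10⁻⁴)(+1.1)+(7.6 × 10⁻⁴)(-0.67) = -7.5 × 10⁻⁴ → UNSTABLE
The 225–234 m interval has Δρ < 0: lighter water underlies denser water.

225–234 m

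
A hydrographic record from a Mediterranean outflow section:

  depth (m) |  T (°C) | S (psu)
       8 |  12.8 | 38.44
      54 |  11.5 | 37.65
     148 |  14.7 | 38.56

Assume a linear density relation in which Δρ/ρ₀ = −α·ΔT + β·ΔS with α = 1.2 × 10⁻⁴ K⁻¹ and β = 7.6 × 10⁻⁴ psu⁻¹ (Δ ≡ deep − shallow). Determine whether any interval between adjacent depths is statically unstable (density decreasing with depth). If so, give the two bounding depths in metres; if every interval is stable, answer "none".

8–54 m

Evaluate Δρ/ρ₀ = −αΔT + βΔS across each adjacent pair:
  8–54 m: −αΔT+βΔS = −(1.2 × 10⁻⁴)(-1.3)+(7.6 × 10⁻⁴)(-0.79) = -4.4 × 10⁻⁴ → UNSTABLE
  54–148 m: −αΔT+βΔS = −(1.2 × 10⁻⁴)(+3.2)+(7.6 × 10⁻⁴)(+0.91) = 3.1 × 10⁻⁴ → stable
The 8–54 m interval has Δρ < 0: lighter water underlies denser water.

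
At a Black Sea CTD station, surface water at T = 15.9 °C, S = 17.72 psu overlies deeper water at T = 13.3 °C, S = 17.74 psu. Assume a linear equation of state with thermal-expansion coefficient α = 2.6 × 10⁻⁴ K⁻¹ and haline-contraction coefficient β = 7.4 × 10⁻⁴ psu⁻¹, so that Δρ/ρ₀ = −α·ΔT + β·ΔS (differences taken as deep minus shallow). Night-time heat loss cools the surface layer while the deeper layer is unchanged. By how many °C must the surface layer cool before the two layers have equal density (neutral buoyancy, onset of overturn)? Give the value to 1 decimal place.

Neutral buoyancy requires Δρ = 0, i.e. −α(T_deep − T_surf′) + β(S_deep − S_surf) = 0.
T_surf′ = T_deep − (β/α)·ΔS = 13.3 − (7.4 × 10⁻⁴/2.6 × 10⁻⁴)·(+0.02) = 13.243 °C.
Cooling required: 15.9 − (13.243) = 2.657 °C.

2.7 °C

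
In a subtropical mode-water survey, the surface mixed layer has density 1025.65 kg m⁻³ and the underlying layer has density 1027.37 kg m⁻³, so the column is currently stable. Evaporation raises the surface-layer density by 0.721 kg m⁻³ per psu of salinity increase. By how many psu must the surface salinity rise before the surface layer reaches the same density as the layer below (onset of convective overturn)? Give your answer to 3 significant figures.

Density deficit of the surface layer: 1027.37 − 1025.65 = 1.72 kg m⁻³.
Required change = 1.72 / 0.721 = 2.39 psu.

2.39 psu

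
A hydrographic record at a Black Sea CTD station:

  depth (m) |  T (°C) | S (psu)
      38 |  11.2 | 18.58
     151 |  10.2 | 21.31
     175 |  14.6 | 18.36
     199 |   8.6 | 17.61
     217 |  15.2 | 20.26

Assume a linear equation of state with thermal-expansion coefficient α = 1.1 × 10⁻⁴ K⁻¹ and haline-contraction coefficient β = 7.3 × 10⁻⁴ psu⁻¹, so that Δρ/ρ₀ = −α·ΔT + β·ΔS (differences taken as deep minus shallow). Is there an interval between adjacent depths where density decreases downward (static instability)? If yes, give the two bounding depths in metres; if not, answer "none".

Evaluate Δρ/ρ₀ = −αΔT + βΔS across each adjacent pair:
  38–151 m: −αΔT+βΔS = −(1.1 × 10⁻⁴)(-1.0)+(7.3 × 10⁻⁴)(+2.73) = 2.1 × 10⁻³ → stable
  151–175 m: −αΔT+βΔS = −(1.1 × 10⁻⁴)(+4.4)+(7.3 × 10⁻⁴)(-2.95) = -2.6 × 10⁻³ → UNSTABLE
  175–199 m: −αΔT+βΔS = −(1.1 × 10⁻⁴)(-6.0)+(7.3 × 10⁻⁴)(-0.75) = 1.1 × 10⁻⁴ → stable
  199–217 m: −αΔT+βΔS = −(1.1 × 10⁻⁴)(+6.6)+(7.3 × 10⁻⁴)(+2.65) = 1.2 × 10⁻³ → stable
The 151–175 m interval has Δρ < 0: lighter water underlies denser water.

151–175 m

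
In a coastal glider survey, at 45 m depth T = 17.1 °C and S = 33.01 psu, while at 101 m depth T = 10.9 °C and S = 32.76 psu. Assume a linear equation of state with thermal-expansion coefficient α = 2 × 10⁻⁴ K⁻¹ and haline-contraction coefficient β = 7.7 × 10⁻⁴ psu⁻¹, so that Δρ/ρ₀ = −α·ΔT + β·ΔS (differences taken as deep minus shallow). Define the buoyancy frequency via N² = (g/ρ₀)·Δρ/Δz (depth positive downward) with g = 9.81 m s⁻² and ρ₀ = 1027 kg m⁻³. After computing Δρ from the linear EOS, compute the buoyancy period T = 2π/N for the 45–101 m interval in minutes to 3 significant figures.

ΔT = -6.2 K, ΔS = -0.25 psu (deep − shallow).
Δρ/ρ₀ = −αΔT + βΔS = 1.24 × 10⁻³ − 1.925 × 10⁻⁴ = 1.0475 × 10⁻³, so Δρ ≈ 1.076 kg m⁻³.
N² = (g/ρ₀)·Δρ/Δz = g·(Δρ/ρ₀)/Δz = 9.81 × 1.0475 × 10⁻³ / 56 = 1.8350 × 10⁻⁴ s⁻².
N = √(1.8350 × 10⁻⁴) = 0.013546 rad s⁻¹ → T = 2π/N = 463.84 s = 7.7307 min ≈ 7.73 min.

7.73 min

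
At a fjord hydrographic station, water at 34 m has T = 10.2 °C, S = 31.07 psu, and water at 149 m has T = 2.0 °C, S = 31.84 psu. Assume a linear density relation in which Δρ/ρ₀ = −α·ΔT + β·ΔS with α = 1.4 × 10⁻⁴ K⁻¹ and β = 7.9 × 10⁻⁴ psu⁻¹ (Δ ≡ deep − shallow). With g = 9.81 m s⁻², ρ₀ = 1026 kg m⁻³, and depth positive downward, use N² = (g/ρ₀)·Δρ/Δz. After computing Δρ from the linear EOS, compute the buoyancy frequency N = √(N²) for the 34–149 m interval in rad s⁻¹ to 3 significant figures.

0.0122 rad s⁻¹

ΔT = -8.2 K, ΔS = +0.77 psu (deep − shallow).
Δρ/ρ₀ = −αΔT + βΔS = 1.148 × 10⁻³ + 6.083 × 10⁻⁴ = 1.7563 × 10⁻³, so Δρ ≈ 1.802 kg m⁻³.
N² = (g/ρ₀)·Δρ/Δz = g·(Δρ/ρ₀)/Δz = 9.81 × 1.7563 × 10⁻³ / 115 = 1.4982 × 10⁻⁴ s⁻².
N = √(1.4982 × 10⁻⁴) = 0.012240 rad s⁻¹ ≈ 0.0122 rad s⁻¹.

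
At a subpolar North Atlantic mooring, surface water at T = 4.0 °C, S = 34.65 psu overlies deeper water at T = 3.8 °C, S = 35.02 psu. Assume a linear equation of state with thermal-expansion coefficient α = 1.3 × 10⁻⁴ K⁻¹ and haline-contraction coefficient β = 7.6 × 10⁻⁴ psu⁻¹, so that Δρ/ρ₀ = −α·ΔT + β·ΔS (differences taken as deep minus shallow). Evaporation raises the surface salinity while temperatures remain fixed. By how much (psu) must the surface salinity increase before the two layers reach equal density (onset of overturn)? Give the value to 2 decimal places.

Neutral buoyancy requires −α(T_deep − T_surf) + β(S_deep − S_surf′) = 0.
S_surf′ = S_deep − (α/β)·ΔT = 35.02 − (1.3 × 10⁻⁴/7.6 × 10⁻⁴)·(-0.2) = 35.0542 psu.
Increase required: 35.0542 − 34.65 = 0.4042 psu.

0.40 psu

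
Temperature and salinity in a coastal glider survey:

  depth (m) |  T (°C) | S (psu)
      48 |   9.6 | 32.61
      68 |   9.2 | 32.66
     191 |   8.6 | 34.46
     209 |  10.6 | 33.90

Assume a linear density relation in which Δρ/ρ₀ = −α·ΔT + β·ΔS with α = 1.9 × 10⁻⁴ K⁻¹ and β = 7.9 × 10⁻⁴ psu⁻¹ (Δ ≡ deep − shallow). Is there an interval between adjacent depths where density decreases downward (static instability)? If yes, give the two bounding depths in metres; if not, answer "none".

Evaluate Δρ/ρ₀ = −αΔT + βΔS across each adjacent pair:
  48–68 m: −αΔT+βΔS = −(1.9 × 10⁻⁴)(-0.4)+(7.9 × 10⁻⁴)(+0.05) = 1.2 × 10⁻⁴ → stable
  68–191 m: −αΔT+βΔS = −(1.9 × 10⁻⁴)(-0.6)+(7.9 × 10⁻⁴)(+1.80) = 1.5 × 10⁻³ → stable
  191–209 m: −αΔT+βΔS = −(1.9 × 10⁻⁴)(+2.0)+(7.9 × 10⁻⁴)(-0.56) = -8.2 × 10⁻⁴ → UNSTABLE
The 191–209 m interval has Δρ < 0: lighter water underlies denser water.

191–209 m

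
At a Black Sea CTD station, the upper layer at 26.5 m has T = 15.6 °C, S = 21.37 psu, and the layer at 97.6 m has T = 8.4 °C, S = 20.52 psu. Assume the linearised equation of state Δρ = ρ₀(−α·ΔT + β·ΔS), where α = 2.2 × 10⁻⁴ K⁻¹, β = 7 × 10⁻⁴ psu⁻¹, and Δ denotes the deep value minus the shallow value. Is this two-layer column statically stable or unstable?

stable

ΔT = 8.4 − 15.6 = -7.2 K and ΔS = 20.52 − 21.37 = -0.85 psu (deep − shallow).
−αΔT = 1.584 × 10⁻³; βΔS = -5.95 × 10⁻⁴; sum Δρ/ρ₀ = 9.89 × 10⁻⁴.
Δρ/ρ₀ > 0, so Δρ > 0: deeper water is denser → statically stable.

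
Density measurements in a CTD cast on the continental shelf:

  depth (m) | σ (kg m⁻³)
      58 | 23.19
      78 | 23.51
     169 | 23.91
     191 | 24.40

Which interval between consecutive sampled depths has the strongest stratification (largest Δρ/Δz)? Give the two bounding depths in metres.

169–191 m

Compute the density gradient over each adjacent pair:
  58–78 m: Δρ/Δz = 0.32/20 = 0.016 kg m⁻⁴
  78–169 m: Δρ/Δz = 0.40/91 = 4.4 × 10⁻³ kg m⁻⁴
  169–191 m: Δρ/Δz = 0.49/22 = 0.022 kg m⁻⁴
The largest gradient is in the 169–191 m interval — the pycnocline.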